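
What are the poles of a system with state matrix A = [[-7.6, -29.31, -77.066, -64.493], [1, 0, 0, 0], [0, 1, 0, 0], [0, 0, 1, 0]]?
Eigenvalues solve det(λI - A) = 0.
Characteristic polynomial: λ^4 + 7.6*λ^3 + 29.31*λ^2 + 77.066*λ + 64.493 = 0.
Factor: (λ + 1.3)(λ + 4.1)(λ^2 + 2.2*λ + 12.1) = 0.
Roots: -1.1 + 3.3j, -1.1 - 3.3j, -1.3, -4.1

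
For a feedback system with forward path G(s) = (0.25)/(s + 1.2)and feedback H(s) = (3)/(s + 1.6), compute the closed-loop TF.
Closed-loop T = G/(1+GH).
Numerator: G_num * H_den = 0.25*s + 0.4.
Denominator: G_den * H_den + G_num * H_num = (s^2 + 2.8*s + 1.92) + (0.75) = s^2 + 2.8*s + 2.67.
T(s) = (0.25*s + 0.4)/(s^2 + 2.8*s + 2.67)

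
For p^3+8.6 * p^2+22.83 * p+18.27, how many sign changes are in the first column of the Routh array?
Routh array:
p^3: [1, 22.83]; p^2: [8.6, 18.27]; p^1: [20.7056]; p^0: [18.27]
First column: [1, 8.6, 20.7056, 18.27]. Sign changes = 0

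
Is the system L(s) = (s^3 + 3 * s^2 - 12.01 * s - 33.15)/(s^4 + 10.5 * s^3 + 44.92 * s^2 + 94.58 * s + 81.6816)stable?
Denominator: s^4 + 10.5*s^3 + 44.92*s^2 + 94.58*s + 81.6816 = (s + 2.8)(s + 3.3)(s^2 + 4.4*s + 8.84). Poles: -2.2 + 2j, -2.2 - 2j, -2.8, -3.3. All Re(p)<0: Yes (stable)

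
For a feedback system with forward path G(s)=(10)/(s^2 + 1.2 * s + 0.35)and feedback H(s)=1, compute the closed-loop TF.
Closed-loop T = G/(1+GH).
Numerator: G_num * H_den = 10.
Denominator: G_den * H_den + G_num * H_num = (s^2 + 1.2*s + 0.35) + (10) = s^2 + 1.2*s + 10.35.
T(s) = (10)/(s^2 + 1.2*s + 10.35)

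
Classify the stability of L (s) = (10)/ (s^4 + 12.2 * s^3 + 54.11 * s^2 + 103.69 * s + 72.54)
Denominator: s^4 + 12.2*s^3 + 54.11*s^2 + 103.69*s + 72.54 = (s + 2)(s + 4.5)(s + 2.6)(s + 3.1). Poles: -2, -2.6, -3.1, -4.5. Stable (all poles in LHP)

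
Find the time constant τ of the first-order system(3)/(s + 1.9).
First-order system: τ = -1/pole. Pole = -1.9. τ = -1/(-1.9) = 0.5263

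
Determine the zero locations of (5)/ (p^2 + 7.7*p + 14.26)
Numerator is a nonzero constant (5) → Zeros: none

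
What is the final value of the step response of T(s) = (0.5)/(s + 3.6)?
FVT: lim_{t→∞} y(t) = lim_{s→0} s*Y(s) where Y(s) = T(s)/s.
= lim_{s→0} T(s) = T(0) = num(0)/den(0) = 0.5/3.6 = 0.1389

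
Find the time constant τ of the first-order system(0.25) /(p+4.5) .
First-order system: τ = -1/pole. Pole = -4.5. τ = -1/(-4.5) = 0.2222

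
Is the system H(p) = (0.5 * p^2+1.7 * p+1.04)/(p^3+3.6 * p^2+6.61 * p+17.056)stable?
Denominator: p^3 + 3.6*p^2 + 6.61*p + 17.056 = (p + 3.2)(p^2 + 0.4*p + 5.33). Poles: -0.2 + 2.3j, -0.2 - 2.3j, -3.2. All Re(p)<0: Yes (stable)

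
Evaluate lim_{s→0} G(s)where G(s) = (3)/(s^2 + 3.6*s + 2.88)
DC gain = G(0) = num(0)/den(0) = 3/2.88 = 1.042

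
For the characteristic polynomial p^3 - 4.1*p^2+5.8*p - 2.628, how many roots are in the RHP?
p^3 - 4.1*p^2 + 5.8*p - 2.628 = (p - 0.9)(p^2 - 3.2*p + 2.92). Poles: 0.9, 1.6 + 0.6j, 1.6 - 0.6j. RHP poles (Re>0): 3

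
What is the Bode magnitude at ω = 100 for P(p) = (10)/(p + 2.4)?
Substitute p = j*100: P(j100) = 0.00239862 - 0.0999424j.
|P(j100)| = sqrt(Re² + Im²) = 0.09997.
20*log₁₀(0.09997) = -20.00 dB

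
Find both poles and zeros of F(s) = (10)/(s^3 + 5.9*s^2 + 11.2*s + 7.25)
Set denominator = 0: s^3 + 5.9*s^2 + 11.2*s + 7.25 = (s + 2.9)(s^2 + 3*s + 2.5) = 0 → Poles: -1.5 + 0.5j, -1.5 - 0.5j, -2.9
Numerator is a nonzero constant (10) → Zeros: none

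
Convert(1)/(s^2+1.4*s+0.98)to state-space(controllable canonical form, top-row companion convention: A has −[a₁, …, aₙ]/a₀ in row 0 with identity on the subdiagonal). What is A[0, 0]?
Reachable canonical form for den = s^2 + 1.4*s + 0.98: top row of A = -[a₁,a₂,...,aₙ]/a₀, ones on the subdiagonal, zeros elsewhere.
A = [[-1.4, -0.98], [1, 0]].
A[0,0] = -1.4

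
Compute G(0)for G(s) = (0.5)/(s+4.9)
DC gain = G(0) = num(0)/den(0) = 0.5/4.9 = 0.102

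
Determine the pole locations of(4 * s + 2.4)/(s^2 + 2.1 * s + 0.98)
Set denominator = 0: s^2 + 2.1*s + 0.98 = (s + 0.7)(s + 1.4) = 0 → Poles: -0.7, -1.4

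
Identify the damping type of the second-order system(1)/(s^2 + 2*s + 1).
Standard form: ωn²/(s²+2ζωn·s+ωn²) gives ωn=1, ζ=1.
Critically damped (ζ = 1)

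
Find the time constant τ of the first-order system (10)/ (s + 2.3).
First-order system: τ = -1/pole. Pole = -2.3. τ = -1/(-2.3) = 0.4348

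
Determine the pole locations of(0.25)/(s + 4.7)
Set denominator = 0: s + 4.7 = 0 → Poles: -4.7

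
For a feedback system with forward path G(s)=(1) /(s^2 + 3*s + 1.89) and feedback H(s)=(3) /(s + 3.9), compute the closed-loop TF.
Closed-loop T = G/(1+GH).
Numerator: G_num * H_den = s + 3.9.
Denominator: G_den * H_den + G_num * H_num = (s^3 + 6.9*s^2 + 13.59*s + 7.371) + (3) = s^3 + 6.9*s^2 + 13.59*s + 10.371.
T(s) = (s + 3.9)/(s^3 + 6.9*s^2 + 13.59*s + 10.371)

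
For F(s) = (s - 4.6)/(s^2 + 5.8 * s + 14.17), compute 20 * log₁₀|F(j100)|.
Substitute s = j*100: F(j100) = 0.0010388 - 0.00995385j.
|F(j100)| = sqrt(Re² + Im²) = 0.01001.
20*log₁₀(0.01001) = -39.99 dB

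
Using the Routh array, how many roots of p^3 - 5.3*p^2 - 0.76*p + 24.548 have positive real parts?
Routh array:
p^3: [1, -0.76]; p^2: [-5.3, 24.548]; p^1: [3.8717]; p^0: [24.548]
First column: [1, -5.3, 3.8717, 24.548]. Sign changes = RHP roots = 2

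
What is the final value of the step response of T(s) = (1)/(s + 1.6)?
FVT: lim_{t→∞} y(t) = lim_{s→0} s*Y(s) where Y(s) = T(s)/s.
= lim_{s→0} T(s) = T(0) = num(0)/den(0) = 1/1.6 = 0.625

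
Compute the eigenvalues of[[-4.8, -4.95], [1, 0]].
Eigenvalues solve det(λI - A) = 0.
Characteristic polynomial: λ^2 + 4.8*λ + 4.95 = 0.
Factor: (λ + 3.3)(λ + 1.5) = 0.
Roots: -1.5, -3.3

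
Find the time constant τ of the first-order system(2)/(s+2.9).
First-order system: τ = -1/pole. Pole = -2.9. τ = -1/(-2.9) = 0.3448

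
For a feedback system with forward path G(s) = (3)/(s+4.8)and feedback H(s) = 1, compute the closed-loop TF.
Closed-loop T = G/(1+GH).
Numerator: G_num * H_den = 3.
Denominator: G_den * H_den + G_num * H_num = (s + 4.8) + (3) = s + 7.8.
T(s) = (3)/(s + 7.8)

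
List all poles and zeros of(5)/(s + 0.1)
Set denominator = 0: s + 0.1 = 0 → Poles: -0.1
Numerator is a nonzero constant (5) → Zeros: none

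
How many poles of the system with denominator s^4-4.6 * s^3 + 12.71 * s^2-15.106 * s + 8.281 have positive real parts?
s^4 - 4.6*s^3 + 12.71*s^2 - 15.106*s + 8.281 = (s^2 - 2.8*s + 6.37)(s^2 - 1.8*s + 1.3). Poles: 0.9 + 0.7j, 0.9 - 0.7j, 1.4 + 2.1j, 1.4 - 2.1j. RHP poles (Re>0): 4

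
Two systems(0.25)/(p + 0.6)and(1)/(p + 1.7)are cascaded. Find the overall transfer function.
Series: H = H₁ · H₂ = (n₁·n₂)/(d₁·d₂).
Num: n₁·n₂ = 0.25. Den: d₁·d₂ = p^2 + 2.3*p + 1.02.
H(p) = (0.25)/(p^2 + 2.3*p + 1.02)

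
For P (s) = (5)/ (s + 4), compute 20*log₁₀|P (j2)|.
Substitute s = j*2: P(j2) = 1 - 0.5j.
|P(j2)| = sqrt(Re² + Im²) = 1.118.
20*log₁₀(1.118) = 0.97 dB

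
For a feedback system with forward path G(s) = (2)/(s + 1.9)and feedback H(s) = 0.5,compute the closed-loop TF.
Closed-loop T = G/(1+GH).
Numerator: G_num * H_den = 2.
Denominator: G_den * H_den + G_num * H_num = (s + 1.9) + (1) = s + 2.9.
T(s) = (2)/(s + 2.9)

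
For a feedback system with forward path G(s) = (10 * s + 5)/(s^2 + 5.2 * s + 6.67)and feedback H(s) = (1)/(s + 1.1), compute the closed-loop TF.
Closed-loop T = G/(1+GH).
Numerator: G_num * H_den = 10*s^2 + 16*s + 5.5.
Denominator: G_den * H_den + G_num * H_num = (s^3 + 6.3*s^2 + 12.39*s + 7.337) + (10*s + 5) = s^3 + 6.3*s^2 + 22.39*s + 12.337.
T(s) = (10*s^2 + 16*s + 5.5)/(s^3 + 6.3*s^2 + 22.39*s + 12.337)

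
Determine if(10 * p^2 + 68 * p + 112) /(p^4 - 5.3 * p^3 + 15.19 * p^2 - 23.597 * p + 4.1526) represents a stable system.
Denominator: p^4 - 5.3*p^3 + 15.19*p^2 - 23.597*p + 4.1526 = (p - 0.2)(p - 2.7)(p^2 - 2.4*p + 7.69). Poles: 0.2, 1.2 + 2.5j, 1.2 - 2.5j, 2.7. All Re(p)<0: No (unstable)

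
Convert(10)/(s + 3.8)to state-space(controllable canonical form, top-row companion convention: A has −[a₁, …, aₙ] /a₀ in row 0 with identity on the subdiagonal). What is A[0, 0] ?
Reachable canonical form for den = s + 3.8: top row of A = -[a₁,a₂,...,aₙ]/a₀, ones on the subdiagonal, zeros elsewhere.
A = [[-3.8]].
A[0,0] = -3.8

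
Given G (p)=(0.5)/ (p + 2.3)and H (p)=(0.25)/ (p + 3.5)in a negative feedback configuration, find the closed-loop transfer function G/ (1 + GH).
Closed-loop T = G/(1+GH).
Numerator: G_num * H_den = 0.5*p + 1.75.
Denominator: G_den * H_den + G_num * H_num = (p^2 + 5.8*p + 8.05) + (0.125) = p^2 + 5.8*p + 8.175.
T(p) = (0.5*p + 1.75)/(p^2 + 5.8*p + 8.175)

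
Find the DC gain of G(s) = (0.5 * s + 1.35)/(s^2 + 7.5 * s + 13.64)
DC gain = G(0) = num(0)/den(0) = 1.35/13.64 = 0.09897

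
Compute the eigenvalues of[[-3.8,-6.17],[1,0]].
Eigenvalues solve det(λI - A) = 0.
Characteristic polynomial: λ^2 + 3.8*λ + 6.17 = 0.
Roots: -1.9 + 1.6j, -1.9 - 1.6j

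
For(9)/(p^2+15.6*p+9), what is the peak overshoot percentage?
Standard form: ωn²/(p²+2ζωn·p+ωn²) → ωn = 3, ζ = 2.6.
ζ ≥ 1, so the response is non-oscillatory: peak overshoot = 0%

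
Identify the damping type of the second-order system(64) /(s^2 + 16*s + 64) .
Standard form: ωn²/(s²+2ζωn·s+ωn²) gives ωn=8, ζ=1.
Critically damped (ζ = 1)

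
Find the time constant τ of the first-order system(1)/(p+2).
First-order system: τ = -1/pole. Pole = -2. τ = -1/(-2) = 0.5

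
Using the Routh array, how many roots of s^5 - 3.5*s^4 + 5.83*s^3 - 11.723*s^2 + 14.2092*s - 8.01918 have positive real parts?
Routh array:
s^5: [1, 5.83, 14.2092]; s^4: [-3.5, -11.723, -8.01918]; s^3: [2.48057, 11.918]; s^2: [5.09289, -8.01918]; s^1: [15.8239]; s^0: [-8.01918]
First column: [1, -3.5, 2.48057, 5.09289, 15.8239, -8.01918]. Sign changes = RHP roots = 3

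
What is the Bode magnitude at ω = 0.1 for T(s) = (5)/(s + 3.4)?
Substitute s = j*0.1: T(j0.1) = 1.46932 - 0.0432152j.
|T(j0.1)| = sqrt(Re² + Im²) = 1.47.
20*log₁₀(1.47) = 3.35 dB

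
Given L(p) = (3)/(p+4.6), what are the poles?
Set denominator = 0: p + 4.6 = 0 → Poles: -4.6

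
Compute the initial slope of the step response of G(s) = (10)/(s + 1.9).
IVT: y'(0⁺) = lim_{s→∞} s²·Y(s) = lim_{s→∞} s·G(s).
deg(num) = 0, deg(den) = 1, relative degree = 1, so s·G(s) → (leading num)/(leading den) = 10/1 = 10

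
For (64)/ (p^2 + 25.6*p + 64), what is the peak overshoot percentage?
Standard form: ωn²/(p²+2ζωn·p+ωn²) → ωn = 8, ζ = 1.6.
ζ ≥ 1, so the response is non-oscillatory: peak overshoot = 0%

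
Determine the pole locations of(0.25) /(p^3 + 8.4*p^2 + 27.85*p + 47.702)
Set denominator = 0: p^3 + 8.4*p^2 + 27.85*p + 47.702 = (p + 4.6)(p^2 + 3.8*p + 10.37) = 0 → Poles: -1.9 + 2.6j, -1.9 - 2.6j, -4.6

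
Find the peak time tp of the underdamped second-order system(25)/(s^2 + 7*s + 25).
Standard form: ωn²/(s²+2ζωn·s+ωn²) → ωn = 5, ζ = 0.7.
ωd = ωn·√(1-ζ²) = 5·√(1-0.7²) = 3.571.
tp = π/ωd = π/3.571 = 0.8798 s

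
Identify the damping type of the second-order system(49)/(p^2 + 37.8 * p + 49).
Standard form: ωn²/(p²+2ζωn·p+ωn²) gives ωn=7, ζ=2.7.
Overdamped (ζ = 2.7 > 1)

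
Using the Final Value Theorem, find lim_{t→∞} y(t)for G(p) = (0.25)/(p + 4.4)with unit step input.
FVT: lim_{t→∞} y(t) = lim_{p→0} p*Y(p) where Y(p) = G(p)/p.
= lim_{p→0} G(p) = G(0) = num(0)/den(0) = 0.25/4.4 = 0.05682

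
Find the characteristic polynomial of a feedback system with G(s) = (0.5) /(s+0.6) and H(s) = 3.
Characteristic poly = G_den * H_den + G_num * H_num = (s + 0.6) + (1.5) = s + 2.1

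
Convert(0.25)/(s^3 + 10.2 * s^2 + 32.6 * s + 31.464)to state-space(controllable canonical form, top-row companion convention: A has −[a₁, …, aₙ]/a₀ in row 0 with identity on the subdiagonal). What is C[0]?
Reachable canonical form: C = numerator coefficients (right-aligned, zero-padded to length n).
num = 0.25, C = [[0, 0, 0.25]].
C[0] = 0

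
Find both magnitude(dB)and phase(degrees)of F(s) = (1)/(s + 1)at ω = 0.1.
Substitute s = j*0.1: F(j0.1) = 0.990099 - 0.0990099j.
|F| = 20*log₁₀(sqrt(Re²+Im²)) = -0.04 dB.
∠F = atan2(Im, Re) = -5.71°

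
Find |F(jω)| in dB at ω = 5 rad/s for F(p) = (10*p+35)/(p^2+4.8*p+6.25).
Substitute p = j*5: F(j5) = 0.586214 - 1.91631j.
|F(j5)| = sqrt(Re² + Im²) = 2.004.
20*log₁₀(2.004) = 6.04 dB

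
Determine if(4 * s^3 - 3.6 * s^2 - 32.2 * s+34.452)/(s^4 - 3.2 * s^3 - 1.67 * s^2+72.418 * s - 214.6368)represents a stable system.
Denominator: s^4 - 3.2*s^3 - 1.67*s^2 + 72.418*s - 214.6368 = (s - 3.2)(s + 4.2)(s^2 - 4.2*s + 15.97). Poles: -4.2, 2.1 + 3.4j, 2.1 - 3.4j, 3.2. All Re(p)<0: No (unstable)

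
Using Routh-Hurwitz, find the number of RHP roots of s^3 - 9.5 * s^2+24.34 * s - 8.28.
Routh array:
s^3: [1, 24.34]; s^2: [-9.5, -8.28]; s^1: [23.4684]; s^0: [-8.28]
First column: [1, -9.5, 23.4684, -8.28]. Sign changes = RHP roots = 3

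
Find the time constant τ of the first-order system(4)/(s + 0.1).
First-order system: τ = -1/pole. Pole = -0.1. τ = -1/(-0.1) = 10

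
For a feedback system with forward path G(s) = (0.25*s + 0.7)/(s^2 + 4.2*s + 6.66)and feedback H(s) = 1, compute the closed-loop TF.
Closed-loop T = G/(1+GH).
Numerator: G_num * H_den = 0.25*s + 0.7.
Denominator: G_den * H_den + G_num * H_num = (s^2 + 4.2*s + 6.66) + (0.25*s + 0.7) = s^2 + 4.45*s + 7.36.
T(s) = (0.25*s + 0.7)/(s^2 + 4.45*s + 7.36)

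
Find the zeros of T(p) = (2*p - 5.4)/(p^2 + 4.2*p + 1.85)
Set numerator = 0: 2*p - 5.4 = 0 → Zeros: 2.7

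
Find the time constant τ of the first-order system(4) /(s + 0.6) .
First-order system: τ = -1/pole. Pole = -0.6. τ = -1/(-0.6) = 1.667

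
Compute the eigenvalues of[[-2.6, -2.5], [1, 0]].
Eigenvalues solve det(λI - A) = 0.
Characteristic polynomial: λ^2 + 2.6*λ + 2.5 = 0.
Roots: -1.3 + 0.9j, -1.3 - 0.9j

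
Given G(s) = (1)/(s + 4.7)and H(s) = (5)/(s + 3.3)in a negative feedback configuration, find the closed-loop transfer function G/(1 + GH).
Closed-loop T = G/(1+GH).
Numerator: G_num * H_den = s + 3.3.
Denominator: G_den * H_den + G_num * H_num = (s^2 + 8*s + 15.51) + (5) = s^2 + 8*s + 20.51.
T(s) = (s + 3.3)/(s^2 + 8*s + 20.51)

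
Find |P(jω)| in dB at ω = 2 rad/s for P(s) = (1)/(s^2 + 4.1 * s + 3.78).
Substitute s = j*2: P(j2) = -0.00326951 - 0.121864j.
|P(j2)| = sqrt(Re² + Im²) = 0.1219.
20*log₁₀(0.1219) = -18.28 dB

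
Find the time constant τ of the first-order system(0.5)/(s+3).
First-order system: τ = -1/pole. Pole = -3. τ = -1/(-3) = 0.3333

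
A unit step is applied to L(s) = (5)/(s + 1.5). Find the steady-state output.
FVT: lim_{t→∞} y(t) = lim_{s→0} s*Y(s) where Y(s) = L(s)/s.
= lim_{s→0} L(s) = L(0) = num(0)/den(0) = 5/1.5 = 3.333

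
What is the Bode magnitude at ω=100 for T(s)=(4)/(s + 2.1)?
Substitute s = j*100: T(j100) = 0.00083963 - 0.0399824j.
|T(j100)| = sqrt(Re² + Im²) = 0.03999.
20*log₁₀(0.03999) = -27.96 dB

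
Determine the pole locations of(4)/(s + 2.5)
Set denominator = 0: s + 2.5 = 0 → Poles: -2.5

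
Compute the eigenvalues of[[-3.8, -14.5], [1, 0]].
Eigenvalues solve det(λI - A) = 0.
Characteristic polynomial: λ^2 + 3.8*λ + 14.5 = 0.
Roots: -1.9 + 3.3j, -1.9 - 3.3j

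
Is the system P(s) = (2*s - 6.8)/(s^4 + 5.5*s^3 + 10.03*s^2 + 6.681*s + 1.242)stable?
Denominator: s^4 + 5.5*s^3 + 10.03*s^2 + 6.681*s + 1.242 = (s + 0.3)(s + 2.3)(s + 0.9)(s + 2). Poles: -0.3, -0.9, -2, -2.3. All Re(p)<0: Yes (stable)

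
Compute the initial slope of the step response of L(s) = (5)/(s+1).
IVT: y'(0⁺) = lim_{s→∞} s²·Y(s) = lim_{s→∞} s·L(s).
deg(num) = 0, deg(den) = 1, relative degree = 1, so s·L(s) → (leading num)/(leading den) = 5/1 = 5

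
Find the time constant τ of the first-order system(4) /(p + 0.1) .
First-order system: τ = -1/pole. Pole = -0.1. τ = -1/(-0.1) = 10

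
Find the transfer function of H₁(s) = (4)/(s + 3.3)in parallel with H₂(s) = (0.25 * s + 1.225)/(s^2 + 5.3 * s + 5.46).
Parallel: H = H₁ + H₂ = (n₁·d₂ + n₂·d₁)/(d₁·d₂).
n₁·d₂ = 4*s^2 + 21.2*s + 21.84. n₂·d₁ = 0.25*s^2 + 2.05*s + 4.0425. Sum = 4.25*s^2 + 23.25*s + 25.8825. d₁·d₂ = s^3 + 8.6*s^2 + 22.95*s + 18.018.
H(s) = (4.25*s^2 + 23.25*s + 25.8825)/(s^3 + 8.6*s^2 + 22.95*s + 18.018)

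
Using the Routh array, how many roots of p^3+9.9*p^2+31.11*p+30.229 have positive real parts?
Routh array:
p^3: [1, 31.11]; p^2: [9.9, 30.229]; p^1: [28.0566]; p^0: [30.229]
First column: [1, 9.9, 28.0566, 30.229]. Sign changes = RHP roots = 0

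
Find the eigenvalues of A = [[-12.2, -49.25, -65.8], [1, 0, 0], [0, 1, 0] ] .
Eigenvalues solve det(λI - A) = 0.
Characteristic polynomial: λ^3 + 12.2*λ^2 + 49.25*λ + 65.8 = 0.
Factor: (λ + 4)(λ + 4.7)(λ + 3.5) = 0.
Roots: -3.5, -4, -4.7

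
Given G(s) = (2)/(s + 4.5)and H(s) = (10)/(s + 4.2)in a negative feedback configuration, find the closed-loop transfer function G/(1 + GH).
Closed-loop T = G/(1+GH).
Numerator: G_num * H_den = 2*s + 8.4.
Denominator: G_den * H_den + G_num * H_num = (s^2 + 8.7*s + 18.9) + (20) = s^2 + 8.7*s + 38.9.
T(s) = (2*s + 8.4)/(s^2 + 8.7*s + 38.9)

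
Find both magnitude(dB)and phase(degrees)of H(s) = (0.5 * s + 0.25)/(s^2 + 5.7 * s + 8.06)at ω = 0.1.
Substitute s = j*0.1: H(j0.1) = 0.0313386 + 0.00399218j.
|H| = 20*log₁₀(sqrt(Re²+Im²)) = -30.01 dB.
∠H = atan2(Im, Re) = 7.26°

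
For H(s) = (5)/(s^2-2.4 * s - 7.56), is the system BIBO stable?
Denominator: s^2 - 2.4*s - 7.56 = (s - 4.2)(s + 1.8). Poles: -1.8, 4.2. All Re(p)<0: No (unstable)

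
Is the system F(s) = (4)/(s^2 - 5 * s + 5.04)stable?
Denominator: s^2 - 5*s + 5.04 = (s - 3.6)(s - 1.4). Poles: 1.4, 3.6. All Re(p)<0: No (unstable)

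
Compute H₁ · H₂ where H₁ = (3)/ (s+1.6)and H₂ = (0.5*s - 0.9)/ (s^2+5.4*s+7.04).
Series: H = H₁ · H₂ = (n₁·n₂)/(d₁·d₂).
Num: n₁·n₂ = 1.5*s - 2.7. Den: d₁·d₂ = s^3 + 7*s^2 + 15.68*s + 11.264.
H(s) = (1.5*s - 2.7)/(s^3 + 7*s^2 + 15.68*s + 11.264)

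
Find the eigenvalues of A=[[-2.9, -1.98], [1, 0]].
Eigenvalues solve det(λI - A) = 0.
Characteristic polynomial: λ^2 + 2.9*λ + 1.98 = 0.
Factor: (λ + 1.1)(λ + 1.8) = 0.
Roots: -1.1, -1.8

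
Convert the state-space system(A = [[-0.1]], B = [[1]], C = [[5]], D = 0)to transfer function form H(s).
H(s) = C(sI - A)⁻¹B + D.
Characteristic polynomial det(sI - A) = s + 0.1.
Numerator from C·adj(sI-A)·B + D·det(sI-A) = 5.
H(s) = (5)/(s + 0.1)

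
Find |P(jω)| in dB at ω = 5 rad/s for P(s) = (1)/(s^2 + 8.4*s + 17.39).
Substitute s = j*5: P(j5) = -0.00417693 - 0.0230527j.
|P(j5)| = sqrt(Re² + Im²) = 0.02343.
20*log₁₀(0.02343) = -32.61 dB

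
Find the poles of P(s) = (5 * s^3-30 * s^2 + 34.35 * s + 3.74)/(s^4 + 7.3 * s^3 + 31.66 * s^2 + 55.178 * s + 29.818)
Set denominator = 0: s^4 + 7.3*s^3 + 31.66*s^2 + 55.178*s + 29.818 = (s + 1.7)(s + 1)(s^2 + 4.6*s + 17.54) = 0 → Poles: -1, -1.7, -2.3 + 3.5j, -2.3 - 3.5j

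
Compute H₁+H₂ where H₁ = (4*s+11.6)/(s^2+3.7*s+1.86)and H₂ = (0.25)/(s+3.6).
Parallel: H = H₁ + H₂ = (n₁·d₂ + n₂·d₁)/(d₁·d₂).
n₁·d₂ = 4*s^2 + 26*s + 41.76. n₂·d₁ = 0.25*s^2 + 0.925*s + 0.465. Sum = 4.25*s^2 + 26.925*s + 42.225. d₁·d₂ = s^3 + 7.3*s^2 + 15.18*s + 6.696.
H(s) = (4.25*s^2 + 26.925*s + 42.225)/(s^3 + 7.3*s^2 + 15.18*s + 6.696)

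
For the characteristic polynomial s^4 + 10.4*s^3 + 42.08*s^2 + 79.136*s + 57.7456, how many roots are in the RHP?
s^4 + 10.4*s^3 + 42.08*s^2 + 79.136*s + 57.7456 = (s + 2.2)(s + 3.4)(s^2 + 4.8*s + 7.72). Poles: -2.2, -2.4 + 1.4j, -2.4 - 1.4j, -3.4. RHP poles (Re>0): 0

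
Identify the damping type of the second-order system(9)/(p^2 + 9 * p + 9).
Standard form: ωn²/(p²+2ζωn·p+ωn²) gives ωn=3, ζ=1.5.
Overdamped (ζ = 1.5 > 1)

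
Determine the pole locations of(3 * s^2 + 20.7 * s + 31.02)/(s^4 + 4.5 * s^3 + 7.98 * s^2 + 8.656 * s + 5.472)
Set denominator = 0: s^4 + 4.5*s^3 + 7.98*s^2 + 8.656*s + 5.472 = (s + 1.8)(s + 1.9)(s^2 + 0.8*s + 1.6) = 0 → Poles: -0.4 + 1.2j, -0.4 - 1.2j, -1.8, -1.9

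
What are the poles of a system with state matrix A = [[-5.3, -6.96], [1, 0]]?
Eigenvalues solve det(λI - A) = 0.
Characteristic polynomial: λ^2 + 5.3*λ + 6.96 = 0.
Factor: (λ + 2.9)(λ + 2.4) = 0.
Roots: -2.4, -2.9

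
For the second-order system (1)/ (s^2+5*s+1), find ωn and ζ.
Standard form: ωn²/(s²+2ζωn·s+ωn²).
const=1=ωn² → ωn=1, s coeff=5=2ζωn → ζ=2.5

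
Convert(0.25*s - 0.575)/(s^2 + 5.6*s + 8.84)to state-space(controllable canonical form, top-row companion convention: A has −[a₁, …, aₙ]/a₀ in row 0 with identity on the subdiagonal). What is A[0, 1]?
Reachable canonical form for den = s^2 + 5.6*s + 8.84: top row of A = -[a₁,a₂,...,aₙ]/a₀, ones on the subdiagonal, zeros elsewhere.
A = [[-5.6, -8.84], [1, 0]].
A[0,1] = -8.84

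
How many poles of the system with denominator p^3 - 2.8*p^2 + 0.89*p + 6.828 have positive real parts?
p^3 - 2.8*p^2 + 0.89*p + 6.828 = (p + 1.2)(p^2 - 4*p + 5.69). Poles: -1.2, 2 + 1.3j, 2 - 1.3j. RHP poles (Re>0): 2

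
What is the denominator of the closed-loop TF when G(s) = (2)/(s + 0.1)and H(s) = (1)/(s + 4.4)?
Characteristic poly = G_den * H_den + G_num * H_num = (s^2 + 4.5*s + 0.44) + (2) = s^2 + 4.5*s + 2.44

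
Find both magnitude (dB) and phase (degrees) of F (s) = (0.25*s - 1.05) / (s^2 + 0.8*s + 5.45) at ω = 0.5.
Substitute s = j*0.5: F(j0.5) = -0.198897 + 0.0393382j.
|F| = 20*log₁₀(sqrt(Re²+Im²)) = -13.86 dB.
∠F = atan2(Im, Re) = 168.81°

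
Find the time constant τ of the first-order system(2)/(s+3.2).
First-order system: τ = -1/pole. Pole = -3.2. τ = -1/(-3.2) = 0.3125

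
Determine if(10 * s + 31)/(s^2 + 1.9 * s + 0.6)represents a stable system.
Denominator: s^2 + 1.9*s + 0.6 = (s + 1.5)(s + 0.4). Poles: -0.4, -1.5. All Re(p)<0: Yes (stable)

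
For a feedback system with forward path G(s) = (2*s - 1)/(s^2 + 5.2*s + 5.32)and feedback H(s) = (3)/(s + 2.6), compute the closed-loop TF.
Closed-loop T = G/(1+GH).
Numerator: G_num * H_den = 2*s^2 + 4.2*s - 2.6.
Denominator: G_den * H_den + G_num * H_num = (s^3 + 7.8*s^2 + 18.84*s + 13.832) + (6*s - 3) = s^3 + 7.8*s^2 + 24.84*s + 10.832.
T(s) = (2*s^2 + 4.2*s - 2.6)/(s^3 + 7.8*s^2 + 24.84*s + 10.832)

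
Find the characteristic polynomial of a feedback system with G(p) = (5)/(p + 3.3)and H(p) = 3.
Characteristic poly = G_den * H_den + G_num * H_num = (p + 3.3) + (15) = p + 18.3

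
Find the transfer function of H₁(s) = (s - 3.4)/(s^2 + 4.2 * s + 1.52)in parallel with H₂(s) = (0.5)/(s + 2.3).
Parallel: H = H₁ + H₂ = (n₁·d₂ + n₂·d₁)/(d₁·d₂).
n₁·d₂ = s^2 - 1.1*s - 7.82. n₂·d₁ = 0.5*s^2 + 2.1*s + 0.76. Sum = 1.5*s^2 + s - 7.06. d₁·d₂ = s^3 + 6.5*s^2 + 11.18*s + 3.496.
H(s) = (1.5*s^2 + s - 7.06)/(s^3 + 6.5*s^2 + 11.18*s + 3.496)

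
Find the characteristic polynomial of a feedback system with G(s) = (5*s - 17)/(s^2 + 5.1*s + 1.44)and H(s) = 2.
Characteristic poly = G_den * H_den + G_num * H_num = (s^2 + 5.1*s + 1.44) + (10*s - 34) = s^2 + 15.1*s - 32.56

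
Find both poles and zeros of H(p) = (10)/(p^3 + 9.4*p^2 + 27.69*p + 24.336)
Set denominator = 0: p^3 + 9.4*p^2 + 27.69*p + 24.336 = (p + 3.9)(p + 1.6)(p + 3.9) = 0 → Poles: -1.6, -3.9, -3.9
Numerator is a nonzero constant (10) → Zeros: none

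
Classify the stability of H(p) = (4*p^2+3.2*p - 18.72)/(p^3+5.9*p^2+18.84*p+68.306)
Denominator: p^3 + 5.9*p^2 + 18.84*p + 68.306 = (p + 4.9)(p^2 + p + 13.94). Poles: -0.5 + 3.7j, -0.5 - 3.7j, -4.9. Stable (all poles in LHP)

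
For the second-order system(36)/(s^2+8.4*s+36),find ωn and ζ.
Standard form: ωn²/(s²+2ζωn·s+ωn²).
const=36=ωn² → ωn=6, s coeff=8.4=2ζωn → ζ=0.7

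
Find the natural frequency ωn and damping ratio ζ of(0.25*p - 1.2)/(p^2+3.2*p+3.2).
Underdamped: complex pole -1.6 + 0.8j. ωn = |pole| = 1.789, ζ = -Re(pole)/ωn = 0.8944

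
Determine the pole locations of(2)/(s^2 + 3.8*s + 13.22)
Set denominator = 0: s^2 + 3.8*s + 13.22 = 0 → Poles: -1.9 + 3.1j, -1.9 - 3.1j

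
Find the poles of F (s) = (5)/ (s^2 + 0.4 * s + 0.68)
Set denominator = 0: s^2 + 0.4*s + 0.68 = 0 → Poles: -0.2 + 0.8j, -0.2 - 0.8j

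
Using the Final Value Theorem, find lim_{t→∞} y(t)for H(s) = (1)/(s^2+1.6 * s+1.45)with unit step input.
FVT: lim_{t→∞} y(t) = lim_{s→0} s*Y(s) where Y(s) = H(s)/s.
= lim_{s→0} H(s) = H(0) = num(0)/den(0) = 1/1.45 = 0.6897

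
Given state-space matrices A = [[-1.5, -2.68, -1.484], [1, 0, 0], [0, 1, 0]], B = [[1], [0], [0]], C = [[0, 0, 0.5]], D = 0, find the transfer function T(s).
T(s) = C(sI - A)⁻¹B + D.
Characteristic polynomial det(sI - A) = s^3 + 1.5*s^2 + 2.68*s + 1.484.
Numerator from C·adj(sI-A)·B + D·det(sI-A) = 0.5.
T(s) = (0.5)/(s^3 + 1.5*s^2 + 2.68*s + 1.484)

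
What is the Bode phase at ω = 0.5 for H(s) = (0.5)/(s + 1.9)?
Substitute s = j*0.5: H(j0.5) = 0.246114 - 0.0647668j.
∠H(j0.5) = atan2(Im, Re) = atan2(-0.0647668, 0.246114) = -14.74°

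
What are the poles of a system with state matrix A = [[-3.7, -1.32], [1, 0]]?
Eigenvalues solve det(λI - A) = 0.
Characteristic polynomial: λ^2 + 3.7*λ + 1.32 = 0.
Factor: (λ + 0.4)(λ + 3.3) = 0.
Roots: -0.4, -3.3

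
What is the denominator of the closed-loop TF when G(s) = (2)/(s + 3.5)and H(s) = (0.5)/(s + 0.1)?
Characteristic poly = G_den * H_den + G_num * H_num = (s^2 + 3.6*s + 0.35) + (1) = s^2 + 3.6*s + 1.35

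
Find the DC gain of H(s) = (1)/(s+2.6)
DC gain = H(0) = num(0)/den(0) = 1/2.6 = 0.3846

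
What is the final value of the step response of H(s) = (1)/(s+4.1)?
FVT: lim_{t→∞} y(t) = lim_{s→0} s*Y(s) where Y(s) = H(s)/s.
= lim_{s→0} H(s) = H(0) = num(0)/den(0) = 1/4.1 = 0.2439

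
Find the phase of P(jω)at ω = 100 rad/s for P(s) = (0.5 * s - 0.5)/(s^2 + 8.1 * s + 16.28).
Substitute s = j*100: P(j100) = 0.000453419 - 0.00497137j.
∠P(j100) = atan2(Im, Re) = atan2(-0.00497137, 0.000453419) = -84.79°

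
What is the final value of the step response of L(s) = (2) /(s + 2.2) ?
FVT: lim_{t→∞} y(t) = lim_{s→0} s*Y(s) where Y(s) = L(s)/s.
= lim_{s→0} L(s) = L(0) = num(0)/den(0) = 2/2.2 = 0.9091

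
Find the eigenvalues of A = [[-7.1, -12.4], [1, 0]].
Eigenvalues solve det(λI - A) = 0.
Characteristic polynomial: λ^2 + 7.1*λ + 12.4 = 0.
Factor: (λ + 4)(λ + 3.1) = 0.
Roots: -3.1, -4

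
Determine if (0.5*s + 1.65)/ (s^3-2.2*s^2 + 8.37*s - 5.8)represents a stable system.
Denominator: s^3 - 2.2*s^2 + 8.37*s - 5.8 = (s - 0.8)(s^2 - 1.4*s + 7.25). Poles: 0.7 + 2.6j, 0.7 - 2.6j, 0.8. All Re(p)<0: No (unstable)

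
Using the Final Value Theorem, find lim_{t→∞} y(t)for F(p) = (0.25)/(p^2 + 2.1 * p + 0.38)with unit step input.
FVT: lim_{t→∞} y(t) = lim_{p→0} p*Y(p) where Y(p) = F(p)/p.
= lim_{p→0} F(p) = F(0) = num(0)/den(0) = 0.25/0.38 = 0.6579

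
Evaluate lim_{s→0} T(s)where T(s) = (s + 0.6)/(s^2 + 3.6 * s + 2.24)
DC gain = T(0) = num(0)/den(0) = 0.6/2.24 = 0.2679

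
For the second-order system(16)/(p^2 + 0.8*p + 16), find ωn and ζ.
Standard form: ωn²/(p²+2ζωn·p+ωn²).
const=16=ωn² → ωn=4, p coeff=0.8=2ζωn → ζ=0.1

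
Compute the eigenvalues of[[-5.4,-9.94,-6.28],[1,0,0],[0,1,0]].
Eigenvalues solve det(λI - A) = 0.
Characteristic polynomial: λ^3 + 5.4*λ^2 + 9.94*λ + 6.28 = 0.
Factor: (λ + 2)(λ^2 + 3.4*λ + 3.14) = 0.
Roots: -1.7 + 0.5j, -1.7 - 0.5j, -2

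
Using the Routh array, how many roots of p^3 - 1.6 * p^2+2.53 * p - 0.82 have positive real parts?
Routh array:
p^3: [1, 2.53]; p^2: [-1.6, -0.82]; p^1: [2.0175]; p^0: [-0.82]
First column: [1, -1.6, 2.0175, -0.82]. Sign changes = RHP roots = 3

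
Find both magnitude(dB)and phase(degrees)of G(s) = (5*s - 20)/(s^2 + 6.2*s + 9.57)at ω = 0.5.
Substitute s = j*0.5: G(j0.5) = -1.85182 + 0.884191j.
|G| = 20*log₁₀(sqrt(Re²+Im²)) = 6.24 dB.
∠G = atan2(Im, Re) = 154.48°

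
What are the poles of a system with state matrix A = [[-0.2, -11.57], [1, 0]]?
Eigenvalues solve det(λI - A) = 0.
Characteristic polynomial: λ^2 + 0.2*λ + 11.57 = 0.
Roots: -0.1 + 3.4j, -0.1 - 3.4j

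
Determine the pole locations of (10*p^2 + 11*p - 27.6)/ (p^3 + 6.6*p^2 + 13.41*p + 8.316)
Set denominator = 0: p^3 + 6.6*p^2 + 13.41*p + 8.316 = (p + 2.1)(p + 1.2)(p + 3.3) = 0 → Poles: -1.2, -2.1, -3.3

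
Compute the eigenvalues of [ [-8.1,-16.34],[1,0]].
Eigenvalues solve det(λI - A) = 0.
Characteristic polynomial: λ^2 + 8.1*λ + 16.34 = 0.
Factor: (λ + 3.8)(λ + 4.3) = 0.
Roots: -3.8, -4.3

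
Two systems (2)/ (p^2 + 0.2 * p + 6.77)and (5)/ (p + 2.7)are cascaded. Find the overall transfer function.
Series: H = H₁ · H₂ = (n₁·n₂)/(d₁·d₂).
Num: n₁·n₂ = 10. Den: d₁·d₂ = p^3 + 2.9*p^2 + 7.31*p + 18.279.
H(p) = (10)/(p^3 + 2.9*p^2 + 7.31*p + 18.279)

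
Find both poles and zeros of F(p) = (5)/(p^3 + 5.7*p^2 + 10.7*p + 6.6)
Set denominator = 0: p^3 + 5.7*p^2 + 10.7*p + 6.6 = (p + 1.5)(p + 2.2)(p + 2) = 0 → Poles: -1.5, -2, -2.2
Numerator is a nonzero constant (5) → Zeros: none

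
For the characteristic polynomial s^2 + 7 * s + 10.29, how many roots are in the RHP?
s^2 + 7*s + 10.29 = (s + 4.9)(s + 2.1). Poles: -2.1, -4.9. RHP poles (Re>0): 0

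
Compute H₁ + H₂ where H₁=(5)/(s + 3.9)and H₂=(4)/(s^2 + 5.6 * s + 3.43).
Parallel: H = H₁ + H₂ = (n₁·d₂ + n₂·d₁)/(d₁·d₂).
n₁·d₂ = 5*s^2 + 28*s + 17.15. n₂·d₁ = 4*s + 15.6. Sum = 5*s^2 + 32*s + 32.75. d₁·d₂ = s^3 + 9.5*s^2 + 25.27*s + 13.377.
H(s) = (5*s^2 + 32*s + 32.75)/(s^3 + 9.5*s^2 + 25.27*s + 13.377)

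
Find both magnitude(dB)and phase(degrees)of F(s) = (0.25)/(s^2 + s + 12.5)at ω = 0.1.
Substitute s = j*0.1: F(j0.1) = 0.0200147 - 0.000160246j.
|F| = 20*log₁₀(sqrt(Re²+Im²)) = -33.97 dB.
∠F = atan2(Im, Re) = -0.46°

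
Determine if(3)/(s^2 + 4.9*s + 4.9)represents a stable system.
Denominator: s^2 + 4.9*s + 4.9 = (s + 1.4)(s + 3.5). Poles: -1.4, -3.5. All Re(p)<0: Yes (stable)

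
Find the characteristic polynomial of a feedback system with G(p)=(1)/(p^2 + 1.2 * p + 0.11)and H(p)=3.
Characteristic poly = G_den * H_den + G_num * H_num = (p^2 + 1.2*p + 0.11) + (3) = p^2 + 1.2*p + 3.11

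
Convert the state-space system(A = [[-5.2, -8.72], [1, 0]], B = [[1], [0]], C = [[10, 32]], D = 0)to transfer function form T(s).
T(s) = C(sI - A)⁻¹B + D.
Characteristic polynomial det(sI - A) = s^2 + 5.2*s + 8.72.
Numerator from C·adj(sI-A)·B + D·det(sI-A) = 10*s + 32.
T(s) = (10*s + 32)/(s^2 + 5.2*s + 8.72)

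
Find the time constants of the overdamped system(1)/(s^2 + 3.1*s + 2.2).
Overdamped: real poles at -1.1, -2. τ = -1/pole → τ₁ = 0.9091, τ₂ = 0.5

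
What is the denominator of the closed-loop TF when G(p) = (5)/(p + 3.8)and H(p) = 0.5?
Characteristic poly = G_den * H_den + G_num * H_num = (p + 3.8) + (2.5) = p + 6.3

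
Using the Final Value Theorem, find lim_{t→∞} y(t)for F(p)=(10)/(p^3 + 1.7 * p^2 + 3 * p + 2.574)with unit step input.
FVT: lim_{t→∞} y(t) = lim_{p→0} p*Y(p) where Y(p) = F(p)/p.
= lim_{p→0} F(p) = F(0) = num(0)/den(0) = 10/2.574 = 3.885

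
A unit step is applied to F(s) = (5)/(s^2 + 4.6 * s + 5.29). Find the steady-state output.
FVT: lim_{t→∞} y(t) = lim_{s→0} s*Y(s) where Y(s) = F(s)/s.
= lim_{s→0} F(s) = F(0) = num(0)/den(0) = 5/5.29 = 0.9452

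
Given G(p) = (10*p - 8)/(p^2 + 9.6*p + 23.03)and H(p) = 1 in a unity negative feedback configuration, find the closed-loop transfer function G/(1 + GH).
Closed-loop T = G/(1+GH).
Numerator: G_num * H_den = 10*p - 8.
Denominator: G_den * H_den + G_num * H_num = (p^2 + 9.6*p + 23.03) + (10*p - 8) = p^2 + 19.6*p + 15.03.
T(p) = (10*p - 8)/(p^2 + 19.6*p + 15.03)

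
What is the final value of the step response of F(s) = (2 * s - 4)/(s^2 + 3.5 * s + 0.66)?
FVT: lim_{t→∞} y(t) = lim_{s→0} s*Y(s) where Y(s) = F(s)/s.
= lim_{s→0} F(s) = F(0) = num(0)/den(0) = -4/0.66 = -6.061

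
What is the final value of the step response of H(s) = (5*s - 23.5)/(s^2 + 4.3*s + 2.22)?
FVT: lim_{t→∞} y(t) = lim_{s→0} s*Y(s) where Y(s) = H(s)/s.
= lim_{s→0} H(s) = H(0) = num(0)/den(0) = -23.5/2.22 = -10.59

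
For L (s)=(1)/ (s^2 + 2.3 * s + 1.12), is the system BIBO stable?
Denominator: s^2 + 2.3*s + 1.12 = (s + 1.6)(s + 0.7). Poles: -0.7, -1.6. All Re(p)<0: Yes (stable)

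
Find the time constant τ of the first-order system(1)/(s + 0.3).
First-order system: τ = -1/pole. Pole = -0.3. τ = -1/(-0.3) = 3.333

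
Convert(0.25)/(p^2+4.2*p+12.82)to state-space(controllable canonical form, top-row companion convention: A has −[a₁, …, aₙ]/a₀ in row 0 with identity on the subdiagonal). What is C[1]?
Reachable canonical form: C = numerator coefficients (right-aligned, zero-padded to length n).
num = 0.25, C = [[0, 0.25]].
C[1] = 0.25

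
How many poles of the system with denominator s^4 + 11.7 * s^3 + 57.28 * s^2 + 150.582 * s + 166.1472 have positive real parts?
s^4 + 11.7*s^3 + 57.28*s^2 + 150.582*s + 166.1472 = (s + 2.7)(s + 4.8)(s^2 + 4.2*s + 12.82). Poles: -2.1 + 2.9j, -2.1 - 2.9j, -2.7, -4.8. RHP poles (Re>0): 0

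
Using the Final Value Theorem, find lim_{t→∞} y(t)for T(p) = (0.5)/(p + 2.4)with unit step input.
FVT: lim_{t→∞} y(t) = lim_{p→0} p*Y(p) where Y(p) = T(p)/p.
= lim_{p→0} T(p) = T(0) = num(0)/den(0) = 0.5/2.4 = 0.2083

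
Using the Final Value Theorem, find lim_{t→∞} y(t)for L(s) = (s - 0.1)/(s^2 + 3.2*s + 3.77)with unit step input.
FVT: lim_{t→∞} y(t) = lim_{s→0} s*Y(s) where Y(s) = L(s)/s.
= lim_{s→0} L(s) = L(0) = num(0)/den(0) = -0.1/3.77 = -0.02653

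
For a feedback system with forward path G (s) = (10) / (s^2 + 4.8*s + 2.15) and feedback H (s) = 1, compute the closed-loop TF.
Closed-loop T = G/(1+GH).
Numerator: G_num * H_den = 10.
Denominator: G_den * H_den + G_num * H_num = (s^2 + 4.8*s + 2.15) + (10) = s^2 + 4.8*s + 12.15.
T(s) = (10)/(s^2 + 4.8*s + 12.15)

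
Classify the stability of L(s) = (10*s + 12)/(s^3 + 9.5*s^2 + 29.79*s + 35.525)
Denominator: s^3 + 9.5*s^2 + 29.79*s + 35.525 = (s + 4.9)(s^2 + 4.6*s + 7.25). Poles: -2.3 + 1.4j, -2.3 - 1.4j, -4.9. Stable (all poles in LHP)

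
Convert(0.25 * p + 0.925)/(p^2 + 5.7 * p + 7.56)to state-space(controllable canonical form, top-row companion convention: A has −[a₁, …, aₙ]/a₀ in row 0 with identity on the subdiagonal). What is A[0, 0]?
Reachable canonical form for den = p^2 + 5.7*p + 7.56: top row of A = -[a₁,a₂,...,aₙ]/a₀, ones on the subdiagonal, zeros elsewhere.
A = [[-5.7, -7.56], [1, 0]].
A[0,0] = -5.7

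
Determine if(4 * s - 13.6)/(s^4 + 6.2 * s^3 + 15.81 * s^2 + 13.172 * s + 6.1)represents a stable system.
Denominator: s^4 + 6.2*s^3 + 15.81*s^2 + 13.172*s + 6.1 = (s^2 + s + 0.61)(s^2 + 5.2*s + 10). Poles: -0.5 + 0.6j, -0.5 - 0.6j, -2.6 + 1.8j, -2.6 - 1.8j. All Re(p)<0: Yes (stable)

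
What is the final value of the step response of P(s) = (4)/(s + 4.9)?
FVT: lim_{t→∞} y(t) = lim_{s→0} s*Y(s) where Y(s) = P(s)/s.
= lim_{s→0} P(s) = P(0) = num(0)/den(0) = 4/4.9 = 0.8163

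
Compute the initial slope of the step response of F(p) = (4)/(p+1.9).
IVT: y'(0⁺) = lim_{p→∞} p²·Y(p) = lim_{p→∞} p·F(p).
deg(num) = 0, deg(den) = 1, relative degree = 1, so p·F(p) → (leading num)/(leading den) = 4/1 = 4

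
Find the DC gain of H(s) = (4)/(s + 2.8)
DC gain = H(0) = num(0)/den(0) = 4/2.8 = 1.429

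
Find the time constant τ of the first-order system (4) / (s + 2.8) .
First-order system: τ = -1/pole. Pole = -2.8. τ = -1/(-2.8) = 0.3571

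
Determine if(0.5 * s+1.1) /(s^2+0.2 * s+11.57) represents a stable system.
Denominator: s^2 + 0.2*s + 11.57. Poles: -0.1 + 3.4j, -0.1 - 3.4j. All Re(p)<0: Yes (stable)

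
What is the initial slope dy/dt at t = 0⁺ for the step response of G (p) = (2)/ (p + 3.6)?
IVT: y'(0⁺) = lim_{p→∞} p²·Y(p) = lim_{p→∞} p·G(p).
deg(num) = 0, deg(den) = 1, relative degree = 1, so p·G(p) → (leading num)/(leading den) = 2/1 = 2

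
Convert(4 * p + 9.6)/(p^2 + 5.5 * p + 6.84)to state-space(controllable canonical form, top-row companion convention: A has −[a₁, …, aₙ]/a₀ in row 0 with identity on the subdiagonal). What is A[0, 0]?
Reachable canonical form for den = p^2 + 5.5*p + 6.84: top row of A = -[a₁,a₂,...,aₙ]/a₀, ones on the subdiagonal, zeros elsewhere.
A = [[-5.5, -6.84], [1, 0]].
A[0,0] = -5.5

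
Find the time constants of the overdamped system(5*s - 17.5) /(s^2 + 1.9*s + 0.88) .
Overdamped: real poles at -0.8, -1.1. τ = -1/pole → τ₁ = 1.25, τ₂ = 0.9091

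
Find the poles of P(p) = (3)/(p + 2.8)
Set denominator = 0: p + 2.8 = 0 → Poles: -2.8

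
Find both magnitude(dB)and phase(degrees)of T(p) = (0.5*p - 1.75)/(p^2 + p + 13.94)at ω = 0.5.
Substitute p = j*0.5: T(j0.5) = -0.126994 + 0.0228997j.
|T| = 20*log₁₀(sqrt(Re²+Im²)) = -17.79 dB.
∠T = atan2(Im, Re) = 169.78°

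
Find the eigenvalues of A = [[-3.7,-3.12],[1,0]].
Eigenvalues solve det(λI - A) = 0.
Characteristic polynomial: λ^2 + 3.7*λ + 3.12 = 0.
Factor: (λ + 2.4)(λ + 1.3) = 0.
Roots: -1.3, -2.4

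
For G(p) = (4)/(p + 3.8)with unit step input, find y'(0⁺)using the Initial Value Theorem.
IVT: y'(0⁺) = lim_{p→∞} p²·Y(p) = lim_{p→∞} p·G(p).
deg(num) = 0, deg(den) = 1, relative degree = 1, so p·G(p) → (leading num)/(leading den) = 4/1 = 4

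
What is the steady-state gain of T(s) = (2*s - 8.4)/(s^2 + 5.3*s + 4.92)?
DC gain = T(0) = num(0)/den(0) = -8.4/4.92 = -1.707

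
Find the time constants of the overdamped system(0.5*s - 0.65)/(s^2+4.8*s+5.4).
Overdamped: real poles at -1.8, -3. τ = -1/pole → τ₁ = 0.5556, τ₂ = 0.3333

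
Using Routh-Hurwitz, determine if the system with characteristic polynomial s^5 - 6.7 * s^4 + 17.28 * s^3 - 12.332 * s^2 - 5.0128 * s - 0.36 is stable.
Routh array:
s^5: [1, 17.28, -5.0128]; s^4: [-6.7, -12.332, -0.36]; s^3: [15.4394, -5.06653]; s^2: [-14.5306, -0.36]; s^1: [-5.44905]; s^0: [-0.36]
First column: [1, -6.7, 15.4394, -14.5306, -5.44905, -0.36]. Sign changes = 3.
No, unstable (3 RHP root(s))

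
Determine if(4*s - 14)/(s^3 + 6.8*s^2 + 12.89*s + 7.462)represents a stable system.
Denominator: s^3 + 6.8*s^2 + 12.89*s + 7.462 = (s + 4.1)(s + 1.3)(s + 1.4). Poles: -1.3, -1.4, -4.1. All Re(p)<0: Yes (stable)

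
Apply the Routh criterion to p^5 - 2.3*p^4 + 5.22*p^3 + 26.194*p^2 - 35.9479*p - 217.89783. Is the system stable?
Routh array:
p^5: [1, 5.22, -35.9479]; p^4: [-2.3, 26.194, -217.89783]; p^3: [16.6087, -130.686]; p^2: [8.09637, -217.89783]; p^1: [316.304]; p^0: [-217.89783]
First column: [1, -2.3, 16.6087, 8.09637, 316.304, -217.89783]. Sign changes = 3.
No, unstable (3 RHP root(s))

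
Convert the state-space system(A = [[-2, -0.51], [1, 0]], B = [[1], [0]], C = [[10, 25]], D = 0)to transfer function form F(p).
F(p) = C(pI - A)⁻¹B + D.
Characteristic polynomial det(pI - A) = p^2 + 2*p + 0.51.
Numerator from C·adj(pI-A)·B + D·det(pI-A) = 10*p + 25.
F(p) = (10*p + 25)/(p^2 + 2*p + 0.51)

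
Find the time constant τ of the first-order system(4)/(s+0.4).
First-order system: τ = -1/pole. Pole = -0.4. τ = -1/(-0.4) = 2.5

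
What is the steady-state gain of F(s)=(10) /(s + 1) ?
DC gain = F(0) = num(0)/den(0) = 10/1 = 10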